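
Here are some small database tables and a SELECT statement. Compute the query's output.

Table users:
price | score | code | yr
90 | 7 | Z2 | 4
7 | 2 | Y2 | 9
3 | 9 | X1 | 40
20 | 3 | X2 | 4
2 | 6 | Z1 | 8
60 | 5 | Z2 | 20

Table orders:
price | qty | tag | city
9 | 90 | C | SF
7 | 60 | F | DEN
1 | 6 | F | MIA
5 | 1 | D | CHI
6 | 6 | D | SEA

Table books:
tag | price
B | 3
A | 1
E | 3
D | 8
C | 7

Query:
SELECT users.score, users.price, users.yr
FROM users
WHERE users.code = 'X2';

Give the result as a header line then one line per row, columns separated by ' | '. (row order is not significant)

After WHERE (1 rows):
users.price | users.score | users.code | users.yr
20 | 3 | X2 | 4
After SELECT (1 rows):
users.score | users.price | users.yr
3 | 20 | 4

== RESULT ==
users.score | users.price | users.yr
3 | 20 | 4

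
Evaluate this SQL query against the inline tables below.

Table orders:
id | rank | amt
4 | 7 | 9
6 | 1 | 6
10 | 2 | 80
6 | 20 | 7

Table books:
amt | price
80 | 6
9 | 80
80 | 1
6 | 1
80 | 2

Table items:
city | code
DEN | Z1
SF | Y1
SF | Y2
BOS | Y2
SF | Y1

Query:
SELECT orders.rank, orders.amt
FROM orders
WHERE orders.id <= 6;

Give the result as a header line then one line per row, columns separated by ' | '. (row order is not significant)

== RESULT ==
orders.rank | orders.amt
7 | 9
1 | 6
20 | 7

Derivation:
After WHERE (3 rows):
orders.id | orders.rank | orders.amt
4 | 7 | 9
6 | 1 | 6
6 | 20 | 7
After SELECT (3 rows):
orders.rank | orders.amt
7 | 9
1 | 6
20 | 7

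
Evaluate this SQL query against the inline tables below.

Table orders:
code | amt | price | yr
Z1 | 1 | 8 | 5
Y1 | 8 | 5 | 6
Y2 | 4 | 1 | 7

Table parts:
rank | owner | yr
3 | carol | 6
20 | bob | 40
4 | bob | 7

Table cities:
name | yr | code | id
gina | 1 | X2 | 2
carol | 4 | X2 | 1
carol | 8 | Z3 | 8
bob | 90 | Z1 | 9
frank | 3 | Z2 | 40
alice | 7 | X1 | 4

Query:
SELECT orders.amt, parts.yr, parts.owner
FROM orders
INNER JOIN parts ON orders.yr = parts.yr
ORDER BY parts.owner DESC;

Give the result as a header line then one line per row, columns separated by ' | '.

== RESULT ==
orders.amt | parts.yr | parts.owner
8 | 6 | carol
4 | 7 | bob

Derivation:
After JOIN parts (2 rows):
orders.code | orders.amt | orders.price | orders.yr | parts.rank | parts.owner | parts.yr
Y1 | 8 | 5 | 6 | 3 | carol | 6
Y2 | 4 | 1 | 7 | 4 | bob | 7
After SELECT (2 rows):
orders.amt | parts.yr | parts.owner
8 | 6 | carol
4 | 7 | bob
After ORDER BY (2 rows):
orders.amt | parts.yr | parts.owner
8 | 6 | carol
4 | 7 | bob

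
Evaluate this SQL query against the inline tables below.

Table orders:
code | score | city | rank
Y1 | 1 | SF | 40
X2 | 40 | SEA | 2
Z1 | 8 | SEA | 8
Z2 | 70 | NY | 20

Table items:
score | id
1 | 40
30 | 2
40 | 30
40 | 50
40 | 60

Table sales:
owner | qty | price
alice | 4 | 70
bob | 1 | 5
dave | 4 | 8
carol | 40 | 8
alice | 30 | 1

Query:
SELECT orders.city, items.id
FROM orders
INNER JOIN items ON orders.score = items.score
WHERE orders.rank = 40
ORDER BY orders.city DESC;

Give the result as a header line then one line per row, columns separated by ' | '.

== RESULT ==
orders.city | items.id
SF | 40

Derivation:
After JOIN items (4 rows):
orders.code | orders.score | orders.city | orders.rank | items.score | items.id
Y1 | 1 | SF | 40 | 1 | 40
X2 | 40 | SEA | 2 | 40 | 30
X2 | 40 | SEA | 2 | 40 | 50
X2 | 40 | SEA | 2 | 40 | 60
After WHERE (1 rows):
orders.code | orders.score | orders.city | orders.rank | items.score | items.id
Y1 | 1 | SF | 40 | 1 | 40
After SELECT (1 rows):
orders.city | items.id
SF | 40
After ORDER BY (1 rows):
orders.city | items.id
SF | 40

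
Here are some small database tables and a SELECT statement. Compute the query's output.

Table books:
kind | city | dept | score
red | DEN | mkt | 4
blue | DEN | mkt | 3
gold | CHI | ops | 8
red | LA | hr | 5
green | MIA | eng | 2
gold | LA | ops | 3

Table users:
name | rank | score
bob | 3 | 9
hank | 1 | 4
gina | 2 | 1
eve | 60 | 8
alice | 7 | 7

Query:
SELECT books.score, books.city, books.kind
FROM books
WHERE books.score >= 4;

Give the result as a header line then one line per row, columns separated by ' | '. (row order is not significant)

== RESULT ==
books.score | books.city | books.kind
4 | DEN | red
8 | CHI | gold
5 | LA | red

Derivation:
After WHERE (3 rows):
books.kind | books.city | books.dept | books.score
red | DEN | mkt | 4
gold | CHI | ops | 8
red | LA | hr | 5
After SELECT (3 rows):
books.score | books.city | books.kind
4 | DEN | red
8 | CHI | gold
5 | LA | red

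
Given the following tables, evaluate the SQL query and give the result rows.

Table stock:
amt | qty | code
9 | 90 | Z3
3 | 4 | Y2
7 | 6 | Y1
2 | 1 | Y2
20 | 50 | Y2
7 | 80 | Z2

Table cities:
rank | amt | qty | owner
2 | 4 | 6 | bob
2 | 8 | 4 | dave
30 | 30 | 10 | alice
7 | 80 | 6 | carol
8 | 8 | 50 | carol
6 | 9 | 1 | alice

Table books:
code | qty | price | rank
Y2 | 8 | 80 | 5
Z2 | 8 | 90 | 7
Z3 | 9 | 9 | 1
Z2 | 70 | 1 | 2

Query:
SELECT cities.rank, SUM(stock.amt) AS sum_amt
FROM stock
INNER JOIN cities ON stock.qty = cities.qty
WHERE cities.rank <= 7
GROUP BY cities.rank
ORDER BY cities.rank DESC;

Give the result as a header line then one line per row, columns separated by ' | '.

== RESULT ==
cities.rank | sum_amt
7 | 7
6 | 2
2 | 10

Derivation:
After JOIN cities (5 rows):
stock.amt | stock.qty | stock.code | cities.rank | cities.amt | cities.qty | cities.owner
3 | 4 | Y2 | 2 | 8 | 4 | dave
7 | 6 | Y1 | 2 | 4 | 6 | bob
7 | 6 | Y1 | 7 | 80 | 6 | carol
2 | 1 | Y2 | 6 | 9 | 1 | alice
20 | 50 | Y2 | 8 | 8 | 50 | carol
After WHERE (4 rows):
stock.amt | stock.qty | stock.code | cities.rank | cities.amt | cities.qty | cities.owner
3 | 4 | Y2 | 2 | 8 | 4 | dave
7 | 6 | Y1 | 2 | 4 | 6 | bob
7 | 6 | Y1 | 7 | 80 | 6 | carol
2 | 1 | Y2 | 6 | 9 | 1 | alice
After GROUP BY (3 rows):
cities.rank | sum_amt
2 | 10
7 | 7
6 | 2
After ORDER BY (3 rows):
cities.rank | sum_amt
7 | 7
6 | 2
2 | 10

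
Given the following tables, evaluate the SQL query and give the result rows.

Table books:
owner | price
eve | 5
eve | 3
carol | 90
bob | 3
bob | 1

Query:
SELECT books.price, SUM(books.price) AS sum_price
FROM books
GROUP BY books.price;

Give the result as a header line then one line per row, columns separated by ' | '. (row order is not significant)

After GROUP BY (4 rows):
books.price | sum_price
5 | 5
3 | 6
90 | 90
1 | 1

== RESULT ==
books.price | sum_price
5 | 5
3 | 6
90 | 90
1 | 1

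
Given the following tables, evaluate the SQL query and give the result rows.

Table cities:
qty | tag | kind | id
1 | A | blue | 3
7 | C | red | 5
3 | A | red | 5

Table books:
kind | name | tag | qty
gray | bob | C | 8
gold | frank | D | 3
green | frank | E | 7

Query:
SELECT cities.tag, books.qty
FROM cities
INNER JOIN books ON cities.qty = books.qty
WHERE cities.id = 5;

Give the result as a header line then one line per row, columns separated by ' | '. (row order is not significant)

== RESULT ==
cities.tag | books.qty
C | 7
A | 3

Derivation:
After JOIN books (2 rows):
cities.qty | cities.tag | cities.kind | cities.id | books.kind | books.name | books.tag | books.qty
7 | C | red | 5 | green | frank | E | 7
3 | A | red | 5 | gold | frank | D | 3
After WHERE (2 rows):
cities.qty | cities.tag | cities.kind | cities.id | books.kind | books.name | books.tag | books.qty
7 | C | red | 5 | green | frank | E | 7
3 | A | red | 5 | gold | frank | D | 3
After SELECT (2 rows):
cities.tag | books.qty
C | 7
A | 3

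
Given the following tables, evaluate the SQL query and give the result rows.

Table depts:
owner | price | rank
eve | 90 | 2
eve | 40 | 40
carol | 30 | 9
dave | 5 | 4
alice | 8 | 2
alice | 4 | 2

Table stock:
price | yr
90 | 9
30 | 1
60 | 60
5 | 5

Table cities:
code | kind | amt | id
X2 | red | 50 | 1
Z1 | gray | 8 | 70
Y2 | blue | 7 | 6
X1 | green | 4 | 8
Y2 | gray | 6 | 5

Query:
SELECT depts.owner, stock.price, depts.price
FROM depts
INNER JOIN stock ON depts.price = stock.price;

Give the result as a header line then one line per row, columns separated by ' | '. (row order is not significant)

After JOIN stock (3 rows):
depts.owner | depts.price | depts.rank | stock.price | stock.yr
eve | 90 | 2 | 90 | 9
carol | 30 | 9 | 30 | 1
dave | 5 | 4 | 5 | 5
After SELECT (3 rows):
depts.owner | stock.price | depts.price
eve | 90 | 90
carol | 30 | 30
dave | 5 | 5

== RESULT ==
depts.owner | stock.price | depts.price
eve | 90 | 90
carol | 30 | 30
dave | 5 | 5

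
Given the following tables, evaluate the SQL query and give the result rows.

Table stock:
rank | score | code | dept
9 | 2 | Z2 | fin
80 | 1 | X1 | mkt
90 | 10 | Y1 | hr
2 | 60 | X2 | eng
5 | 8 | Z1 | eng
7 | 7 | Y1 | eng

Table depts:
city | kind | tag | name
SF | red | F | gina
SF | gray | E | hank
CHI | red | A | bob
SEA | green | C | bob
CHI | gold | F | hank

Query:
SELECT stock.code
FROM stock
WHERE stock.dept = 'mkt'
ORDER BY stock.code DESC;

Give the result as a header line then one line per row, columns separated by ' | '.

== RESULT ==
stock.code
X1

Derivation:
After WHERE (1 rows):
stock.rank | stock.score | stock.code | stock.dept
80 | 1 | X1 | mkt
After SELECT (1 rows):
stock.code
X1
After ORDER BY (1 rows):
stock.code
X1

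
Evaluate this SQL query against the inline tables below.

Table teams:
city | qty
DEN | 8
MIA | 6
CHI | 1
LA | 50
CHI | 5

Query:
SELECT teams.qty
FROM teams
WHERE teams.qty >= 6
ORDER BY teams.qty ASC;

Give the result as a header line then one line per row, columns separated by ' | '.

After WHERE (3 rows):
teams.city | teams.qty
DEN | 8
MIA | 6
LA | 50
After SELECT (3 rows):
teams.qty
8
6
50
After ORDER BY (3 rows):
teams.qty
6
8
50

== RESULT ==
teams.qty
6
8
50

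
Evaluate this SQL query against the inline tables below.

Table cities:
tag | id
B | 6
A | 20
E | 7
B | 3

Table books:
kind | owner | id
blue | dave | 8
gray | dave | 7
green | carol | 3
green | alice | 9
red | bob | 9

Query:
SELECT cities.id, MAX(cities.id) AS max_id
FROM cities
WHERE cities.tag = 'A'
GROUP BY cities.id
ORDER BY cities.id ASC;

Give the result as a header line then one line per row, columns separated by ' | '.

After WHERE (1 rows):
cities.tag | cities.id
A | 20
After GROUP BY (1 rows):
cities.id | max_id
20 | 20
After ORDER BY (1 rows):
cities.id | max_id
20 | 20

== RESULT ==
cities.id | max_id
20 | 20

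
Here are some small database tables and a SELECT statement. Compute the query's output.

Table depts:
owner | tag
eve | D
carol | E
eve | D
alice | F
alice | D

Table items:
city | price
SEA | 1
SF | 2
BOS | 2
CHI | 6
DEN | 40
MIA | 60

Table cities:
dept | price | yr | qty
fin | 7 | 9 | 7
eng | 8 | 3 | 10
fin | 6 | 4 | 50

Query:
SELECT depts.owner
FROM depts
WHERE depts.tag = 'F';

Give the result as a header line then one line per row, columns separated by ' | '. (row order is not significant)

After WHERE (1 rows):
depts.owner | depts.tag
alice | F
After SELECT (1 rows):
depts.owner
alice

== RESULT ==
depts.owner
alice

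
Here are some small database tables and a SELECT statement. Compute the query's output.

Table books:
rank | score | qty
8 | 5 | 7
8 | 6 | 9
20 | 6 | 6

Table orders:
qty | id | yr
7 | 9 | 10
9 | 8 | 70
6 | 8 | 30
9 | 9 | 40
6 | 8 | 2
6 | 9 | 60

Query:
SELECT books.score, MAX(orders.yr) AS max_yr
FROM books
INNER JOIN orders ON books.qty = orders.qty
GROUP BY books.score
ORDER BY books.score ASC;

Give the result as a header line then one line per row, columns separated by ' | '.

After JOIN orders (6 rows):
books.rank | books.score | books.qty | orders.qty | orders.id | orders.yr
8 | 5 | 7 | 7 | 9 | 10
8 | 6 | 9 | 9 | 8 | 70
8 | 6 | 9 | 9 | 9 | 40
20 | 6 | 6 | 6 | 8 | 30
20 | 6 | 6 | 6 | 8 | 2
20 | 6 | 6 | 6 | 9 | 60
After GROUP BY (2 rows):
books.score | max_yr
5 | 10
6 | 70
After ORDER BY (2 rows):
books.score | max_yr
5 | 10
6 | 70

== RESULT ==
books.score | max_yr
5 | 10
6 | 70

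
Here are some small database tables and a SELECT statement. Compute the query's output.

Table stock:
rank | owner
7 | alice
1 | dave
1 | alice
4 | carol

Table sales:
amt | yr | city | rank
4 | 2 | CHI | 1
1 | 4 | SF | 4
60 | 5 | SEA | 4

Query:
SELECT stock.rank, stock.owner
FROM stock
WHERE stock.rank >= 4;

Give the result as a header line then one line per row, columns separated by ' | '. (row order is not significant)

== RESULT ==
stock.rank | stock.owner
7 | alice
4 | carol

Derivation:
After WHERE (2 rows):
stock.rank | stock.owner
7 | alice
4 | carol
After SELECT (2 rows):
stock.rank | stock.owner
7 | alice
4 | carol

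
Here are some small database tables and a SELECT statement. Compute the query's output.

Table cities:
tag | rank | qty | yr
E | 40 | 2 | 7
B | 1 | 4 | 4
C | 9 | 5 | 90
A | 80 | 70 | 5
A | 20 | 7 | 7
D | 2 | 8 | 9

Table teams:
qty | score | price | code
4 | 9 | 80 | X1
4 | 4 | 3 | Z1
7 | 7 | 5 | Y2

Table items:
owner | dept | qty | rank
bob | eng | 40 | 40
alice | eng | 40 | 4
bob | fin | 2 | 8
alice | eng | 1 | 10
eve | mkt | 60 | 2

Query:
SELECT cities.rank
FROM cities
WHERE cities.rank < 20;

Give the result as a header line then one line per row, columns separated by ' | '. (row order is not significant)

== RESULT ==
cities.rank
1
9
2

Derivation:
After WHERE (3 rows):
cities.tag | cities.rank | cities.qty | cities.yr
B | 1 | 4 | 4
C | 9 | 5 | 90
D | 2 | 8 | 9
After SELECT (3 rows):
cities.rank
1
9
2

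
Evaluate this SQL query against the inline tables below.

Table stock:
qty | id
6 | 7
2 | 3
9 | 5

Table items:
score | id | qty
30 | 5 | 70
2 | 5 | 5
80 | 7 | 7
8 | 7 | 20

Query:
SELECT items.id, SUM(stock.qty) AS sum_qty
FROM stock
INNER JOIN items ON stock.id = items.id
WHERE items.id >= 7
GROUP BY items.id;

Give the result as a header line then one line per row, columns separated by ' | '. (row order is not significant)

After JOIN items (4 rows):
stock.qty | stock.id | items.score | items.id | items.qty
6 | 7 | 80 | 7 | 7
6 | 7 | 8 | 7 | 20
9 | 5 | 30 | 5 | 70
9 | 5 | 2 | 5 | 5
After WHERE (2 rows):
stock.qty | stock.id | items.score | items.id | items.qty
6 | 7 | 80 | 7 | 7
6 | 7 | 8 | 7 | 20
After GROUP BY (1 rows):
items.id | sum_qty
7 | 12

== RESULT ==
items.id | sum_qty
7 | 12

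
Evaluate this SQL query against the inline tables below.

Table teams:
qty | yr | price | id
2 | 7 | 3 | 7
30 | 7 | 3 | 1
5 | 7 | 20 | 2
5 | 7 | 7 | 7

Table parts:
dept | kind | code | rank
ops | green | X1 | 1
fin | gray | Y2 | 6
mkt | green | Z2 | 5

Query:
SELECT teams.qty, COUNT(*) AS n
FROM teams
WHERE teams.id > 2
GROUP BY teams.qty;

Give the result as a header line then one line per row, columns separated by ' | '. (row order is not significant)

== RESULT ==
teams.qty | n
2 | 1
5 | 1

Derivation:
After WHERE (2 rows):
teams.qty | teams.yr | teams.price | teams.id
2 | 7 | 3 | 7
5 | 7 | 7 | 7
After GROUP BY (2 rows):
teams.qty | n
2 | 1
5 | 1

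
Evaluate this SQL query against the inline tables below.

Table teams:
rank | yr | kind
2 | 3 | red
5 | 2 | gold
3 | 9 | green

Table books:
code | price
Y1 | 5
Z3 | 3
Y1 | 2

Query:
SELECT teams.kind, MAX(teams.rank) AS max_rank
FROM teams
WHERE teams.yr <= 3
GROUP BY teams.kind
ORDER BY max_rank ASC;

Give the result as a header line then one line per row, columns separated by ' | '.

== RESULT ==
teams.kind | max_rank
red | 2
gold | 5

Derivation:
After WHERE (2 rows):
teams.rank | teams.yr | teams.kind
2 | 3 | red
5 | 2 | gold
After GROUP BY (2 rows):
teams.kind | max_rank
red | 2
gold | 5
After ORDER BY (2 rows):
teams.kind | max_rank
red | 2
gold | 5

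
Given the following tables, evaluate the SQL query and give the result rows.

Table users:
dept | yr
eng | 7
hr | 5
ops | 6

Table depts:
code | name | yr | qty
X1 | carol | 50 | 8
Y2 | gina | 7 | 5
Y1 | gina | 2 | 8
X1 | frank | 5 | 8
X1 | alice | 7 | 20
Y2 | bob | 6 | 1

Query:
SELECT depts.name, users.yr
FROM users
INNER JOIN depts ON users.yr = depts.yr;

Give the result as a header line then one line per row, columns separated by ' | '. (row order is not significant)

After JOIN depts (4 rows):
users.dept | users.yr | depts.code | depts.name | depts.yr | depts.qty
eng | 7 | Y2 | gina | 7 | 5
eng | 7 | X1 | alice | 7 | 20
hr | 5 | X1 | frank | 5 | 8
ops | 6 | Y2 | bob | 6 | 1
After SELECT (4 rows):
depts.name | users.yr
gina | 7
alice | 7
frank | 5
bob | 6

== RESULT ==
depts.name | users.yr
gina | 7
alice | 7
frank | 5
bob | 6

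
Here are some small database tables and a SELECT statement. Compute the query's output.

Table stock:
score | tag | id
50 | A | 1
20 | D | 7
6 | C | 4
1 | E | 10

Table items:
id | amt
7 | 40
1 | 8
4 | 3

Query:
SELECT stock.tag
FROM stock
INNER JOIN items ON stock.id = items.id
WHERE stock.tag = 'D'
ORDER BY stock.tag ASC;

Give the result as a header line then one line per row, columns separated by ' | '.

After JOIN items (3 rows):
stock.score | stock.tag | stock.id | items.id | items.amt
50 | A | 1 | 1 | 8
20 | D | 7 | 7 | 40
6 | C | 4 | 4 | 3
After WHERE (1 rows):
stock.score | stock.tag | stock.id | items.id | items.amt
20 | D | 7 | 7 | 40
After SELECT (1 rows):
stock.tag
D
After ORDER BY (1 rows):
stock.tag
D

== RESULT ==
stock.tag
D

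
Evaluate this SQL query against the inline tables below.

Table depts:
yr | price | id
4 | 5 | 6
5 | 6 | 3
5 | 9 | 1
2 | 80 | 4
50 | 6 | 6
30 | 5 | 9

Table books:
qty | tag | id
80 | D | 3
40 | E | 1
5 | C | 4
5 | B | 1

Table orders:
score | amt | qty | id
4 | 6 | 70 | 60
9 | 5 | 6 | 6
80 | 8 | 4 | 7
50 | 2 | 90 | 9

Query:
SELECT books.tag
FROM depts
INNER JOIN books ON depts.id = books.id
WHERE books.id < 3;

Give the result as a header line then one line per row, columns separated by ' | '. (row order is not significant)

== RESULT ==
books.tag
E
B

Derivation:
After JOIN books (4 rows):
depts.yr | depts.price | depts.id | books.qty | books.tag | books.id
5 | 6 | 3 | 80 | D | 3
5 | 9 | 1 | 40 | E | 1
5 | 9 | 1 | 5 | B | 1
2 | 80 | 4 | 5 | C | 4
After WHERE (2 rows):
depts.yr | depts.price | depts.id | books.qty | books.tag | books.id
5 | 9 | 1 | 40 | E | 1
5 | 9 | 1 | 5 | B | 1
After SELECT (2 rows):
books.tag
E
B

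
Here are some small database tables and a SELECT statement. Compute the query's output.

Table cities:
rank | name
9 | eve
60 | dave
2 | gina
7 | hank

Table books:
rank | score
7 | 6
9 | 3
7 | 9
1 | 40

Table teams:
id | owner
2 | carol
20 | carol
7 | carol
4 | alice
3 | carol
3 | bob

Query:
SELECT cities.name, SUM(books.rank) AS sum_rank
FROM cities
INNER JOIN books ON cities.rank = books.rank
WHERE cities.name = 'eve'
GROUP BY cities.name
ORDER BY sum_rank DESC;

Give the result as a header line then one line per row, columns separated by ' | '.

== RESULT ==
cities.name | sum_rank
eve | 9

Derivation:
After JOIN books (3 rows):
cities.rank | cities.name | books.rank | books.score
9 | eve | 9 | 3
7 | hank | 7 | 6
7 | hank | 7 | 9
After WHERE (1 rows):
cities.rank | cities.name | books.rank | books.score
9 | eve | 9 | 3
After GROUP BY (1 rows):
cities.name | sum_rank
eve | 9
After ORDER BY (1 rows):
cities.name | sum_rank
eve | 9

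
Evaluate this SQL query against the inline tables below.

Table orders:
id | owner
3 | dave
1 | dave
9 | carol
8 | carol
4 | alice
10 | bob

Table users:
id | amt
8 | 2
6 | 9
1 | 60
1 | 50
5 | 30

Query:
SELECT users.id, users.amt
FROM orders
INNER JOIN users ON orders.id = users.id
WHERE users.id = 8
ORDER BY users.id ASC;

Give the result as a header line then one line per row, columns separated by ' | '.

After JOIN users (3 rows):
orders.id | orders.owner | users.id | users.amt
1 | dave | 1 | 60
1 | dave | 1 | 50
8 | carol | 8 | 2
After WHERE (1 rows):
orders.id | orders.owner | users.id | users.amt
8 | carol | 8 | 2
After SELECT (1 rows):
users.id | users.amt
8 | 2
After ORDER BY (1 rows):
users.id | users.amt
8 | 2

== RESULT ==
users.id | users.amt
8 | 2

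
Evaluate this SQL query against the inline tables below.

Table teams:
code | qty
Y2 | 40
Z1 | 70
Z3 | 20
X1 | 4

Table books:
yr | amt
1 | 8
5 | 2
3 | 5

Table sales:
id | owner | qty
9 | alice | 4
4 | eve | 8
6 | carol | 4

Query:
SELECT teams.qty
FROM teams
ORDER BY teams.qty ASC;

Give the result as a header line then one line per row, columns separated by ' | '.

After SELECT (4 rows):
teams.qty
40
70
20
4
After ORDER BY (4 rows):
teams.qty
4
20
40
70

== RESULT ==
teams.qty
4
20
40
70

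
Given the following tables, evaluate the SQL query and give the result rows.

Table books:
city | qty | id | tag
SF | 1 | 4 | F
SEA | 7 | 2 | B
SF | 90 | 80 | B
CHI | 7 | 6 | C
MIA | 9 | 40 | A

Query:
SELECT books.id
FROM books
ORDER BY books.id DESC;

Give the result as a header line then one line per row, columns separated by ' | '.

== RESULT ==
books.id
80
40
6
4
2

Derivation:
After SELECT (5 rows):
books.id
4
2
80
6
40
After ORDER BY (5 rows):
books.id
80
40
6
4
2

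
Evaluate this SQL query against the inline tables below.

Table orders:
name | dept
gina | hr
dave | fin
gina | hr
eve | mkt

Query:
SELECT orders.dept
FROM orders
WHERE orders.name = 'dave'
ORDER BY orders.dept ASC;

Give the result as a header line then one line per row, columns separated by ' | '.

After WHERE (1 rows):
orders.name | orders.dept
dave | fin
After SELECT (1 rows):
orders.dept
fin
After ORDER BY (1 rows):
orders.dept
fin

== RESULT ==
orders.dept
fin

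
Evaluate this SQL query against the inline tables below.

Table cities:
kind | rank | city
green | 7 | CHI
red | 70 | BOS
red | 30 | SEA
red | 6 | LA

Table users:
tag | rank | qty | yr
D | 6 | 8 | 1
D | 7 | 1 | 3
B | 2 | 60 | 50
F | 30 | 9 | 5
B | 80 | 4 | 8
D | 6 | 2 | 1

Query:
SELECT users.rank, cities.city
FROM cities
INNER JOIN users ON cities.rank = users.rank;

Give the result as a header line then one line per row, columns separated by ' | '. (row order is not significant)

After JOIN users (4 rows):
cities.kind | cities.rank | cities.city | users.tag | users.rank | users.qty | users.yr
green | 7 | CHI | D | 7 | 1 | 3
red | 30 | SEA | F | 30 | 9 | 5
red | 6 | LA | D | 6 | 8 | 1
red | 6 | LA | D | 6 | 2 | 1
After SELECT (4 rows):
users.rank | cities.city
7 | CHI
30 | SEA
6 | LA
6 | LA

== RESULT ==
users.rank | cities.city
7 | CHI
30 | SEA
6 | LA
6 | LA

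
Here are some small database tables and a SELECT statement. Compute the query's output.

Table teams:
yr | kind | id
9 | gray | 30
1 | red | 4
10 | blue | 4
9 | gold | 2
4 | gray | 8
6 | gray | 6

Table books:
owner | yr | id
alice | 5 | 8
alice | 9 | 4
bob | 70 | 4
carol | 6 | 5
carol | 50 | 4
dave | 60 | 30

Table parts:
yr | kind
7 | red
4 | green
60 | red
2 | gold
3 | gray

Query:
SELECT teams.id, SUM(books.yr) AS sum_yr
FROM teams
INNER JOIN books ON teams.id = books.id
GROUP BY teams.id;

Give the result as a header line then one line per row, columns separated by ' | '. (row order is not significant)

After JOIN books (8 rows):
teams.yr | teams.kind | teams.id | books.owner | books.yr | books.id
9 | gray | 30 | dave | 60 | 30
1 | red | 4 | alice | 9 | 4
1 | red | 4 | bob | 70 | 4
1 | red | 4 | carol | 50 | 4
10 | blue | 4 | alice | 9 | 4
10 | blue | 4 | bob | 70 | 4
10 | blue | 4 | carol | 50 | 4
4 | gray | 8 | alice | 5 | 8
After GROUP BY (3 rows):
teams.id | sum_yr
30 | 60
4 | 258
8 | 5

== RESULT ==
teams.id | sum_yr
30 | 60
4 | 258
8 | 5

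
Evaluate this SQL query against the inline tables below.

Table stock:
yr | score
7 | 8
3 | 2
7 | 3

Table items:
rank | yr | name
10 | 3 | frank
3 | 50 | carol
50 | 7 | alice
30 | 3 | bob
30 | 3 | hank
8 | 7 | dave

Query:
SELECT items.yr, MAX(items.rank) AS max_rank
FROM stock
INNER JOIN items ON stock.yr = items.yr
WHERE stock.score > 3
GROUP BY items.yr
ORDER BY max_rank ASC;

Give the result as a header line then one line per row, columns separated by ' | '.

== RESULT ==
items.yr | max_rank
7 | 50

Derivation:
After JOIN items (7 rows):
stock.yr | stock.score | items.rank | items.yr | items.name
7 | 8 | 50 | 7 | alice
7 | 8 | 8 | 7 | dave
3 | 2 | 10 | 3 | frank
3 | 2 | 30 | 3 | bob
3 | 2 | 30 | 3 | hank
7 | 3 | 50 | 7 | alice
7 | 3 | 8 | 7 | dave
After WHERE (2 rows):
stock.yr | stock.score | items.rank | items.yr | items.name
7 | 8 | 50 | 7 | alice
7 | 8 | 8 | 7 | dave
After GROUP BY (1 rows):
items.yr | max_rank
7 | 50
After ORDER BY (1 rows):
items.yr | max_rank
7 | 50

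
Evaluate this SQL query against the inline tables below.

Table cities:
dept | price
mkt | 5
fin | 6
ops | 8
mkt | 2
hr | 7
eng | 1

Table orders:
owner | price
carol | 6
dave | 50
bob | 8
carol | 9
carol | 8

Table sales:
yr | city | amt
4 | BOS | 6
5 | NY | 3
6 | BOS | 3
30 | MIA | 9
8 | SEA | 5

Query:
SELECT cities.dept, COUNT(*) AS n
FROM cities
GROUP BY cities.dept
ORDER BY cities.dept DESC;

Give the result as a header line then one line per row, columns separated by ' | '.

== RESULT ==
cities.dept | n
ops | 1
mkt | 2
hr | 1
fin | 1
eng | 1

Derivation:
After GROUP BY (5 rows):
cities.dept | n
mkt | 2
fin | 1
ops | 1
hr | 1
eng | 1
After ORDER BY (5 rows):
cities.dept | n
ops | 1
mkt | 2
hr | 1
fin | 1
eng | 1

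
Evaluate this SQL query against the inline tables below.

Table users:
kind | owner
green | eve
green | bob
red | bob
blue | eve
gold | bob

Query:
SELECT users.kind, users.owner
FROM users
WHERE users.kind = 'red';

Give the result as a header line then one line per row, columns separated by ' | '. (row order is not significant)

After WHERE (1 rows):
users.kind | users.owner
red | bob
After SELECT (1 rows):
users.kind | users.owner
red | bob

== RESULT ==
users.kind | users.owner
red | bob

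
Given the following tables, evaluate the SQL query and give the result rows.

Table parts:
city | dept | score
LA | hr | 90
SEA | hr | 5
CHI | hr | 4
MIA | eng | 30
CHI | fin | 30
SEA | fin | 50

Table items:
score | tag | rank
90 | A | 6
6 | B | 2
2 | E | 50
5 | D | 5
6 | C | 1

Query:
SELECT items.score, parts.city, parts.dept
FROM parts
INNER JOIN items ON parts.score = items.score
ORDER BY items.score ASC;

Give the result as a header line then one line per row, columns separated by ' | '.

== RESULT ==
items.score | parts.city | parts.dept
5 | SEA | hr
90 | LA | hr

Derivation:
After JOIN items (2 rows):
parts.city | parts.dept | parts.score | items.score | items.tag | items.rank
LA | hr | 90 | 90 | A | 6
SEA | hr | 5 | 5 | D | 5
After SELECT (2 rows):
items.score | parts.city | parts.dept
90 | LA | hr
5 | SEA | hr
After ORDER BY (2 rows):
items.score | parts.city | parts.dept
5 | SEA | hr
90 | LA | hr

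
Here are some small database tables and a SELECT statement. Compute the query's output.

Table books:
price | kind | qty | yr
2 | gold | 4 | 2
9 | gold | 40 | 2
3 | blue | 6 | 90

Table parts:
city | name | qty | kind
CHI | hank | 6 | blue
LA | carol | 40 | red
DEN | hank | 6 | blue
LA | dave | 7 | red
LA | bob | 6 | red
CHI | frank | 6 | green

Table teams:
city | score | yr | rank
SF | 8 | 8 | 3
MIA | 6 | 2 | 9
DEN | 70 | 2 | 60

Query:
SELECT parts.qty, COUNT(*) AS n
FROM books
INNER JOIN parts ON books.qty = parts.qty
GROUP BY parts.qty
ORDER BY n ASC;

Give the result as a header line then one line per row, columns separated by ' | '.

After JOIN parts (5 rows):
books.price | books.kind | books.qty | books.yr | parts.city | parts.name | parts.qty | parts.kind
9 | gold | 40 | 2 | LA | carol | 40 | red
3 | blue | 6 | 90 | CHI | hank | 6 | blue
3 | blue | 6 | 90 | DEN | hank | 6 | blue
3 | blue | 6 | 90 | LA | bob | 6 | red
3 | blue | 6 | 90 | CHI | frank | 6 | green
After GROUP BY (2 rows):
parts.qty | n
40 | 1
6 | 4
After ORDER BY (2 rows):
parts.qty | n
40 | 1
6 | 4

== RESULT ==
parts.qty | n
40 | 1
6 | 4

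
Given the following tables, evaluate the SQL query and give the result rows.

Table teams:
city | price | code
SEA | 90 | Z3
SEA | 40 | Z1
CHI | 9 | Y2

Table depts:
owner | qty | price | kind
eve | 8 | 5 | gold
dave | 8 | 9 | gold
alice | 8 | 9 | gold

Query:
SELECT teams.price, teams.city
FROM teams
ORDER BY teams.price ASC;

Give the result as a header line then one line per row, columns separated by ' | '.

== RESULT ==
teams.price | teams.city
9 | CHI
40 | SEA
90 | SEA

Derivation:
After SELECT (3 rows):
teams.price | teams.city
90 | SEA
40 | SEA
9 | CHI
After ORDER BY (3 rows):
teams.price | teams.city
9 | CHI
40 | SEA
90 | SEA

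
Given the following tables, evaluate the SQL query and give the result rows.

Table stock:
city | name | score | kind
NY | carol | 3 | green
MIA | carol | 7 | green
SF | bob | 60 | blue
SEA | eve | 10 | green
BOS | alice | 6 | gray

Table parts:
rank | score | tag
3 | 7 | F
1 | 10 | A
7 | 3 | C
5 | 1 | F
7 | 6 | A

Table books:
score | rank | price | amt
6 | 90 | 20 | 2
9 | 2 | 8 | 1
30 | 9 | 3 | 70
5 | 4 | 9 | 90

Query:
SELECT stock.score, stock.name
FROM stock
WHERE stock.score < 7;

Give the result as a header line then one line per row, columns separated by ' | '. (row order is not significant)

== RESULT ==
stock.score | stock.name
3 | carol
6 | alice

Derivation:
After WHERE (2 rows):
stock.city | stock.name | stock.score | stock.kind
NY | carol | 3 | green
BOS | alice | 6 | gray
After SELECT (2 rows):
stock.score | stock.name
3 | carol
6 | alice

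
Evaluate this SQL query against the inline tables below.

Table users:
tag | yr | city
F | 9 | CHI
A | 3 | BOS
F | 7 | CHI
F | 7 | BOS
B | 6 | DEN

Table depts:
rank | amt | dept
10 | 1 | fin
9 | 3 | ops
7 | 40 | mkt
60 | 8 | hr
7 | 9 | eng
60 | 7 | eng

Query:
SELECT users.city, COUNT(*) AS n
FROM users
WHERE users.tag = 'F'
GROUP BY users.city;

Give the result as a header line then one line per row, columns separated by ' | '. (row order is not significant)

== RESULT ==
users.city | n
CHI | 2
BOS | 1

Derivation:
After WHERE (3 rows):
users.tag | users.yr | users.city
F | 9 | CHI
F | 7 | CHI
F | 7 | BOS
After GROUP BY (2 rows):
users.city | n
CHI | 2
BOS | 1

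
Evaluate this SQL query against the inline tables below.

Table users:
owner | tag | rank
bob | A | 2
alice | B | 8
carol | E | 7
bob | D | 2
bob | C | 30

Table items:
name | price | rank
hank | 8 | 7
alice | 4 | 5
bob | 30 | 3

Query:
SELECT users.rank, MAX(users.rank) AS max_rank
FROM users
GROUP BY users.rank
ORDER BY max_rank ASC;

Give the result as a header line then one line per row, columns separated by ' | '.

After GROUP BY (4 rows):
users.rank | max_rank
2 | 2
8 | 8
7 | 7
30 | 30
After ORDER BY (4 rows):
users.rank | max_rank
2 | 2
7 | 7
8 | 8
30 | 30

== RESULT ==
users.rank | max_rank
2 | 2
7 | 7
8 | 8
30 | 30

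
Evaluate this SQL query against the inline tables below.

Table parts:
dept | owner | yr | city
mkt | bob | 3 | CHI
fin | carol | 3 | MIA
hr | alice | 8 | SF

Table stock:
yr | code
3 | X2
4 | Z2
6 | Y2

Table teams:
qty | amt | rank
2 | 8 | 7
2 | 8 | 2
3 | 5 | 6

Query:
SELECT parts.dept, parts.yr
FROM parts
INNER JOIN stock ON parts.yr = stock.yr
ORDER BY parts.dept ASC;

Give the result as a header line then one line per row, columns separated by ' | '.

== RESULT ==
parts.dept | parts.yr
fin | 3
mkt | 3

Derivation:
After JOIN stock (2 rows):
parts.dept | parts.owner | parts.yr | parts.city | stock.yr | stock.code
mkt | bob | 3 | CHI | 3 | X2
fin | carol | 3 | MIA | 3 | X2
After SELECT (2 rows):
parts.dept | parts.yr
mkt | 3
fin | 3
After ORDER BY (2 rows):
parts.dept | parts.yr
fin | 3
mkt | 3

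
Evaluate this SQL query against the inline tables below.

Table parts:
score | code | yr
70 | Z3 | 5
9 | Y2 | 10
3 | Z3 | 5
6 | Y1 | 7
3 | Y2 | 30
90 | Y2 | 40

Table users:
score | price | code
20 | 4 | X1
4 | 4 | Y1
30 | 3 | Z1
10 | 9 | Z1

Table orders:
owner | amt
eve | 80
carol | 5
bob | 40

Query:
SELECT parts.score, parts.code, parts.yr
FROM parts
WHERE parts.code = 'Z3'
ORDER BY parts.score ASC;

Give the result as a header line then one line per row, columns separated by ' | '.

== RESULT ==
parts.score | parts.code | parts.yr
3 | Z3 | 5
70 | Z3 | 5

Derivation:
After WHERE (2 rows):
parts.score | parts.code | parts.yr
70 | Z3 | 5
3 | Z3 | 5
After SELECT (2 rows):
parts.score | parts.code | parts.yr
70 | Z3 | 5
3 | Z3 | 5
After ORDER BY (2 rows):
parts.score | parts.code | parts.yr
3 | Z3 | 5
70 | Z3 | 5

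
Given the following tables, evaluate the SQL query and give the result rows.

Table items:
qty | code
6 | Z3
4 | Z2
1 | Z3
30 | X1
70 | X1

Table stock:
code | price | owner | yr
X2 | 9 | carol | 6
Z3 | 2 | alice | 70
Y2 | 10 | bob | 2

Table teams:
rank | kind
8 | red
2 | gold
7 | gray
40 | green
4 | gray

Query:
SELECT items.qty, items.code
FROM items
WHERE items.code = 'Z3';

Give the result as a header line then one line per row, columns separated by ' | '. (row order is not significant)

== RESULT ==
items.qty | items.code
6 | Z3
1 | Z3

Derivation:
After WHERE (2 rows):
items.qty | items.code
6 | Z3
1 | Z3
After SELECT (2 rows):
items.qty | items.code
6 | Z3
1 | Z3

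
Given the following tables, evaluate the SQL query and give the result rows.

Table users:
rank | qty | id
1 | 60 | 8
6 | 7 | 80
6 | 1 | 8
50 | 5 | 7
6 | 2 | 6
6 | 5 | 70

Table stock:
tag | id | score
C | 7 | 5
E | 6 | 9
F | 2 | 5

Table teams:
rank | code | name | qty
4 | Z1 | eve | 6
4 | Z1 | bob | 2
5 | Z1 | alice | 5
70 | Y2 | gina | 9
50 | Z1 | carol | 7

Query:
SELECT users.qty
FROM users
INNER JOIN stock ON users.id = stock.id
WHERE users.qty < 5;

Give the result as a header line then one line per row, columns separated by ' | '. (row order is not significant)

After JOIN stock (2 rows):
users.rank | users.qty | users.id | stock.tag | stock.id | stock.score
50 | 5 | 7 | C | 7 | 5
6 | 2 | 6 | E | 6 | 9
After WHERE (1 rows):
users.rank | users.qty | users.id | stock.tag | stock.id | stock.score
6 | 2 | 6 | E | 6 | 9
After SELECT (1 rows):
users.qty
2

== RESULT ==
users.qty
2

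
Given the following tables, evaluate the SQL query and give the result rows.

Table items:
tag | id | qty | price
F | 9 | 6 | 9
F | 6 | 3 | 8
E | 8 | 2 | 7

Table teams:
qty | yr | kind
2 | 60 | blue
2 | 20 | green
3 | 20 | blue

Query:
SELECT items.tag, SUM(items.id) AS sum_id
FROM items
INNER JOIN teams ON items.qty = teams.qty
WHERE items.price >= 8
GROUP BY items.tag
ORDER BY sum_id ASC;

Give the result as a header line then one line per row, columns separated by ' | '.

After JOIN teams (3 rows):
items.tag | items.id | items.qty | items.price | teams.qty | teams.yr | teams.kind
F | 6 | 3 | 8 | 3 | 20 | blue
E | 8 | 2 | 7 | 2 | 60 | blue
E | 8 | 2 | 7 | 2 | 20 | green
After WHERE (1 rows):
items.tag | items.id | items.qty | items.price | teams.qty | teams.yr | teams.kind
F | 6 | 3 | 8 | 3 | 20 | blue
After GROUP BY (1 rows):
items.tag | sum_id
F | 6
After ORDER BY (1 rows):
items.tag | sum_id
F | 6

== RESULT ==
items.tag | sum_id
F | 6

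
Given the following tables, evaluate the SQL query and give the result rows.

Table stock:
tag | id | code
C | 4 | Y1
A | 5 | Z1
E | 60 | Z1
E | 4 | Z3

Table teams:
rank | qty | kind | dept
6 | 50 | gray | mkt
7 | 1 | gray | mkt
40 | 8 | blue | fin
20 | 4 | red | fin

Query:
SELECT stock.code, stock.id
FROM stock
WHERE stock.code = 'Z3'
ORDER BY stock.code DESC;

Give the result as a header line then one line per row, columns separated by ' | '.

After WHERE (1 rows):
stock.tag | stock.id | stock.code
E | 4 | Z3
After SELECT (1 rows):
stock.code | stock.id
Z3 | 4
After ORDER BY (1 rows):
stock.code | stock.id
Z3 | 4

== RESULT ==
stock.code | stock.id
Z3 | 4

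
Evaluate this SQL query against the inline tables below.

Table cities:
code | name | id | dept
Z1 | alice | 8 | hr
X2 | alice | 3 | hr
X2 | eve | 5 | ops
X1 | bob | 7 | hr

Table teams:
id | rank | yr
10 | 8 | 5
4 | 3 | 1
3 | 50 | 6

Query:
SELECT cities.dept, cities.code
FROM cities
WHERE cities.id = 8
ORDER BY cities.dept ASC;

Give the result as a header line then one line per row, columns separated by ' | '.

== RESULT ==
cities.dept | cities.code
hr | Z1

Derivation:
After WHERE (1 rows):
cities.code | cities.name | cities.id | cities.dept
Z1 | alice | 8 | hr
After SELECT (1 rows):
cities.dept | cities.code
hr | Z1
After ORDER BY (1 rows):
cities.dept | cities.code
hr | Z1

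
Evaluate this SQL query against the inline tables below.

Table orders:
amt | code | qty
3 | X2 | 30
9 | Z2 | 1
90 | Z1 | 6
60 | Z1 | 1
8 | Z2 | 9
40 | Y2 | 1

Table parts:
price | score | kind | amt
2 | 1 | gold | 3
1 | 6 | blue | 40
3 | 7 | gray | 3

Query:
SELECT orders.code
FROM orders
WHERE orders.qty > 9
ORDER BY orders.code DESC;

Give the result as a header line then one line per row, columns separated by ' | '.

After WHERE (1 rows):
orders.amt | orders.code | orders.qty
3 | X2 | 30
After SELECT (1 rows):
orders.code
X2
After ORDER BY (1 rows):
orders.code
X2

== RESULT ==
orders.code
X2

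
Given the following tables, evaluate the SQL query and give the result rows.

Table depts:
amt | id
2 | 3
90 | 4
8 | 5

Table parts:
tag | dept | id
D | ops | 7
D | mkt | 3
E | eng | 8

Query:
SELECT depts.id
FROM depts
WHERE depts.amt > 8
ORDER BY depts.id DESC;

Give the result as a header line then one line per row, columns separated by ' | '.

After WHERE (1 rows):
depts.amt | depts.id
90 | 4
After SELECT (1 rows):
depts.id
4
After ORDER BY (1 rows):
depts.id
4

== RESULT ==
depts.id
4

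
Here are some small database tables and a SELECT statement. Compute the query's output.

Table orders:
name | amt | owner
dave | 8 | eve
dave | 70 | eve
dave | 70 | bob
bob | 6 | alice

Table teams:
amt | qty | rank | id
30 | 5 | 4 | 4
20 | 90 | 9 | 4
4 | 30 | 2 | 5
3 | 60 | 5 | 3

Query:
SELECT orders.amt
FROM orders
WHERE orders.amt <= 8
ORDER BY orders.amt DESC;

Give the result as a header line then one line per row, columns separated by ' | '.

== RESULT ==
orders.amt
8
6

Derivation:
After WHERE (2 rows):
orders.name | orders.amt | orders.owner
dave | 8 | eve
bob | 6 | alice
After SELECT (2 rows):
orders.amt
8
6
After ORDER BY (2 rows):
orders.amt
8
6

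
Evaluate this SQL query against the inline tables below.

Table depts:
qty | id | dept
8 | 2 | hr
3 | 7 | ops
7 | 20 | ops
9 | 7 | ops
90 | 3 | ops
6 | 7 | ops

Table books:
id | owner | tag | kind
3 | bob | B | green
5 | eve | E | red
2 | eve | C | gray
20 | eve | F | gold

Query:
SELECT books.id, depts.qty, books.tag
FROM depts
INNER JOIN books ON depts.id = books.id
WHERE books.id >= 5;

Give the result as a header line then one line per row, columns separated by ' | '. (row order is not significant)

== RESULT ==
books.id | depts.qty | books.tag
20 | 7 | F

Derivation:
After JOIN books (3 rows):
depts.qty | depts.id | depts.dept | books.id | books.owner | books.tag | books.kind
8 | 2 | hr | 2 | eve | C | gray
7 | 20 | ops | 20 | eve | F | gold
90 | 3 | ops | 3 | bob | B | green
After WHERE (1 rows):
depts.qty | depts.id | depts.dept | books.id | books.owner | books.tag | books.kind
7 | 20 | ops | 20 | eve | F | gold
After SELECT (1 rows):
books.id | depts.qty | books.tag
20 | 7 | F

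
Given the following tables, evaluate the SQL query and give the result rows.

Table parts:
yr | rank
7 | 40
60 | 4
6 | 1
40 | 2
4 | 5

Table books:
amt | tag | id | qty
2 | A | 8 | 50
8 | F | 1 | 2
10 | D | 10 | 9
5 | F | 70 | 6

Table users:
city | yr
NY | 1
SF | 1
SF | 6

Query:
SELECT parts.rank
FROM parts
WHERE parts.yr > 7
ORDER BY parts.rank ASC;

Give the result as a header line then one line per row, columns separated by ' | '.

== RESULT ==
parts.rank
2
4

Derivation:
After WHERE (2 rows):
parts.yr | parts.rank
60 | 4
40 | 2
After SELECT (2 rows):
parts.rank
4
2
After ORDER BY (2 rows):
parts.rank
2
4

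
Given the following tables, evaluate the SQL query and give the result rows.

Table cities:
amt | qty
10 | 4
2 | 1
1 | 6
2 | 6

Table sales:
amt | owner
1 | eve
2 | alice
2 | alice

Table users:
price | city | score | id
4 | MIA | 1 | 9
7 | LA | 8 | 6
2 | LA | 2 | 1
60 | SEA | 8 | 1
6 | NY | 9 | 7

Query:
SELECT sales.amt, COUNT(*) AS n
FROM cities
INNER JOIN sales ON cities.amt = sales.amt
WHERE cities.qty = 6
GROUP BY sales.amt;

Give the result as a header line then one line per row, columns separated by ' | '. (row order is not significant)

After JOIN sales (5 rows):
cities.amt | cities.qty | sales.amt | sales.owner
2 | 1 | 2 | alice
2 | 1 | 2 | alice
1 | 6 | 1 | eve
2 | 6 | 2 | alice
2 | 6 | 2 | alice
After WHERE (3 rows):
cities.amt | cities.qty | sales.amt | sales.owner
1 | 6 | 1 | eve
2 | 6 | 2 | alice
2 | 6 | 2 | alice
After GROUP BY (2 rows):
sales.amt | n
1 | 1
2 | 2

== RESULT ==
sales.amt | n
1 | 1
2 | 2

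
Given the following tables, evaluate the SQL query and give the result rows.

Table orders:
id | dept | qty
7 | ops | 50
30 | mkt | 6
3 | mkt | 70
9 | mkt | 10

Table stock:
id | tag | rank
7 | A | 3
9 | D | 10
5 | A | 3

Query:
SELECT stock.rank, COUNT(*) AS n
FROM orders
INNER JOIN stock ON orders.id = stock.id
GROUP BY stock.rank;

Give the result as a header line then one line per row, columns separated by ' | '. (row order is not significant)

== RESULT ==
stock.rank | n
3 | 1
10 | 1

Derivation:
After JOIN stock (2 rows):
orders.id | orders.dept | orders.qty | stock.id | stock.tag | stock.rank
7 | ops | 50 | 7 | A | 3
9 | mkt | 10 | 9 | D | 10
After GROUP BY (2 rows):
stock.rank | n
3 | 1
10 | 1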